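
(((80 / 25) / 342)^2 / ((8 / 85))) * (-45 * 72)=-1088/361 = -3.01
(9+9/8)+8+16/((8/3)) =193/8 = 24.12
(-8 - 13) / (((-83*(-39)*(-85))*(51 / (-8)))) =-56/4677465 = 0.00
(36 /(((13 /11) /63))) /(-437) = -24948/5681 = -4.39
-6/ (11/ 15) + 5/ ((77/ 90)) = -180/77 = -2.34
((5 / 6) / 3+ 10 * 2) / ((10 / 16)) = 292/9 = 32.44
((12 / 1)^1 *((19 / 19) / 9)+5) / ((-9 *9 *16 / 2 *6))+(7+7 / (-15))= 6.53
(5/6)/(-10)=-1/12 = -0.08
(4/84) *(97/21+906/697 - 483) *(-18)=13966072/34153 = 408.93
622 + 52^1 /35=21822/35 = 623.49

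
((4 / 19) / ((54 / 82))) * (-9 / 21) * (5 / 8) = -205/2394 = -0.09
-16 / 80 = -1/5 = -0.20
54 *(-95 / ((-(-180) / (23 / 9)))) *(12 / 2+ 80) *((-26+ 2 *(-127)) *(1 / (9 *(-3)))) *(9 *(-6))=10522960/3 = 3507653.33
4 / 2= 2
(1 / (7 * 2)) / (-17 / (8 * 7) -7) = -4/409 = -0.01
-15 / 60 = -1/4 = -0.25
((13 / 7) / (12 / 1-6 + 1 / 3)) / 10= 39/1330 = 0.03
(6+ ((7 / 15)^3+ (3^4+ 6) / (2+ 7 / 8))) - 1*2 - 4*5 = 1114889/77625 = 14.36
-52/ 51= -1.02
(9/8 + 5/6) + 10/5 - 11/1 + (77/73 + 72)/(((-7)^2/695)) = 88349927/85848 = 1029.14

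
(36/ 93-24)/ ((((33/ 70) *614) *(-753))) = 8540/78829311 = 0.00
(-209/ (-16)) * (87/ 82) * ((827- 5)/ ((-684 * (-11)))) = 3973/2624 = 1.51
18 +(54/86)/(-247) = 191151/10621 = 18.00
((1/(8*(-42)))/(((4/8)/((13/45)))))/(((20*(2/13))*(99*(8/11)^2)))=-1859/174182400 = 0.00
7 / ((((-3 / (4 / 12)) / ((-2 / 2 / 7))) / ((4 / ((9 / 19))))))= 76/81 = 0.94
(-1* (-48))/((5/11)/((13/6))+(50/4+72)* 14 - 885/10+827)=4576/183203 = 0.02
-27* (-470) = 12690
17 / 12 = 1.42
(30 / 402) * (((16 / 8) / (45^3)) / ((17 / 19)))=38/20758275 = 0.00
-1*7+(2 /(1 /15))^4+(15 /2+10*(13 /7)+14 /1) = 11340463/14 = 810033.07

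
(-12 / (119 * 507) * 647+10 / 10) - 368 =-7383325/20111 = -367.13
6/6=1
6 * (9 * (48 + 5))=2862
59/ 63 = 0.94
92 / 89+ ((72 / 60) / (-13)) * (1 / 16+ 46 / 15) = 172361/231400 = 0.74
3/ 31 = 0.10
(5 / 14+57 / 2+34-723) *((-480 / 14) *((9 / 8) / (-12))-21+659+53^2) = -223208163/98 = -2277634.32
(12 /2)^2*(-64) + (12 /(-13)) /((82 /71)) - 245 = -1359043/533 = -2549.80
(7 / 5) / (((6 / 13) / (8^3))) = 23296/15 = 1553.07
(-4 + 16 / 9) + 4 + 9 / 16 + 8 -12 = -239/144 = -1.66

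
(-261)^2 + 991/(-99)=6742988/99 = 68110.99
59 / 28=2.11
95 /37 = 2.57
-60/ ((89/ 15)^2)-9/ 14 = -260289/110894 = -2.35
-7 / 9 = -0.78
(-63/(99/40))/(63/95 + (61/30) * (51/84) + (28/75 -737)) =7448000/214981701 = 0.03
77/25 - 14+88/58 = -9.40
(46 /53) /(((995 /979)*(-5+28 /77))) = -0.18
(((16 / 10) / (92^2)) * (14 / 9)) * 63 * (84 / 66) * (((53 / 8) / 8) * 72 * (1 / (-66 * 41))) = -54537/104974760 = 0.00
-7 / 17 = -0.41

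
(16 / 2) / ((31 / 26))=208/31 = 6.71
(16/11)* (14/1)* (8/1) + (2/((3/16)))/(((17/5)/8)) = 105472/561 = 188.01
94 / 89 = 1.06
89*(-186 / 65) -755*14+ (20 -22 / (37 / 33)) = -26032438/2405 = -10824.30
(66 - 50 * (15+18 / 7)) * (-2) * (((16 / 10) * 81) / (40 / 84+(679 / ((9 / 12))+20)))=11057472/48605 = 227.50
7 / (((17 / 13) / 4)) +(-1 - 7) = 228/17 = 13.41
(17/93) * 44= 748/93 = 8.04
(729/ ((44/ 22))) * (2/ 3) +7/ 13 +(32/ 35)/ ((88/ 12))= 1219534/5005 = 243.66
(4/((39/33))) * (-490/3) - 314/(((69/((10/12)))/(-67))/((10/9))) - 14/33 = -72178532/266409 = -270.93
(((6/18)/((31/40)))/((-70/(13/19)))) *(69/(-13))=92/4123 = 0.02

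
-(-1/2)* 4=2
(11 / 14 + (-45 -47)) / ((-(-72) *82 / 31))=-39587/82656 = -0.48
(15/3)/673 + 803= 540424/673 = 803.01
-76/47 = -1.62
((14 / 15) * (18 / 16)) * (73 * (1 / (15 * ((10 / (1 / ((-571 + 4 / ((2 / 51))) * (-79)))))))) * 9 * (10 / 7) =657/3705100 = 0.00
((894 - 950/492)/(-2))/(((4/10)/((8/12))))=-1097245/1476 = -743.39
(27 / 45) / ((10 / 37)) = 111/50 = 2.22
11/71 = 0.15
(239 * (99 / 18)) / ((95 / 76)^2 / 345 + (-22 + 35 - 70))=-1451208/62923 = -23.06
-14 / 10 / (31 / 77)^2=-41503/4805 = -8.64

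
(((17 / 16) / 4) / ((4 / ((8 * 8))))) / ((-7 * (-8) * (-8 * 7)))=-17/12544 = 0.00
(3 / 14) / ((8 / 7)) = 3/16 = 0.19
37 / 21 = 1.76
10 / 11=0.91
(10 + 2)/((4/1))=3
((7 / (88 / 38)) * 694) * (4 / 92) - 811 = -364215/506 = -719.79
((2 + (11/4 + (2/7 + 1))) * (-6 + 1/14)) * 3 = -42081/392 = -107.35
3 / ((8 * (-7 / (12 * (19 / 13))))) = -171/182 = -0.94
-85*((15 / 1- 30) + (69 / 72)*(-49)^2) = -4663355/24 = -194306.46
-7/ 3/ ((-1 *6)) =7/18 = 0.39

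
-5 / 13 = -0.38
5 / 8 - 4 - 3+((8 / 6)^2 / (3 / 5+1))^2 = -3331/648 = -5.14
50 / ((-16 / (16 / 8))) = -25/4 = -6.25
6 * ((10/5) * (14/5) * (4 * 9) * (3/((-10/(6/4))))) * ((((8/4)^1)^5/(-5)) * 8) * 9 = 31352832/125 = 250822.66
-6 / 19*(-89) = 28.11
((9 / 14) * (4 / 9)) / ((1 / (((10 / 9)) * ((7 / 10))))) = 0.22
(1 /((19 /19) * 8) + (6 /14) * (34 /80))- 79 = -11017/140 = -78.69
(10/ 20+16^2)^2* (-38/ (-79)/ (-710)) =-5000211/112180 = -44.57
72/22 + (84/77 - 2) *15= -114/11 = -10.36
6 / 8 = 3/4 = 0.75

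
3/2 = 1.50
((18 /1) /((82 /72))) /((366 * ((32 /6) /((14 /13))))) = 567/65026 = 0.01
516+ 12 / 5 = 2592/5 = 518.40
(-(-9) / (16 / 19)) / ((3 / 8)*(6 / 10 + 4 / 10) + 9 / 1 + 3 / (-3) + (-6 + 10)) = 19/22 = 0.86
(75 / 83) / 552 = 25/15272 = 0.00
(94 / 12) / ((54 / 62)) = 1457/162 = 8.99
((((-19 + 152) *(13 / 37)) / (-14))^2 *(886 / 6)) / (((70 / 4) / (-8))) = -108107948/143745 = -752.08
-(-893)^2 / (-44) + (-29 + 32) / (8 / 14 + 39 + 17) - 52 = 1192745/66 = 18071.89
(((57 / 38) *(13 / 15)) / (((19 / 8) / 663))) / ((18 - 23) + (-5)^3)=-2.79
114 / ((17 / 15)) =1710/17 = 100.59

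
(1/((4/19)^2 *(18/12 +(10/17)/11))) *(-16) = -135014/581 = -232.38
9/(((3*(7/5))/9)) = 135/7 = 19.29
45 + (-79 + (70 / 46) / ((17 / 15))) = -12769/391 = -32.66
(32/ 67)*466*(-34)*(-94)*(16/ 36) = 190635008/603 = 316144.29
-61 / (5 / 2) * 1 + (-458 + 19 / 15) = -7217/15 = -481.13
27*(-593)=-16011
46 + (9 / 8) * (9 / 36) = 1481/32 = 46.28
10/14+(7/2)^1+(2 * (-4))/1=-53/14 = -3.79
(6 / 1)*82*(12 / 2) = 2952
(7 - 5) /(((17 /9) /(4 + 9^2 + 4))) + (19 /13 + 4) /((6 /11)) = 138233/1326 = 104.25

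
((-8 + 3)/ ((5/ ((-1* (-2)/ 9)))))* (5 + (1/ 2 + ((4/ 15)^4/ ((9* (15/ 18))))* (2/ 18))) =-75179149/61509375 = -1.22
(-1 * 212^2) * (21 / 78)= -157304/13 = -12100.31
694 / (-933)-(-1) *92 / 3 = 9306/311 = 29.92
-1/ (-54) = 1/54 = 0.02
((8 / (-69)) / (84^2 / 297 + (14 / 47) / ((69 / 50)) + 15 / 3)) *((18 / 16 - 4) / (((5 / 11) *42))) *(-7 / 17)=-130801/527120190 = 0.00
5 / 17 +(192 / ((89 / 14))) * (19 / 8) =72.02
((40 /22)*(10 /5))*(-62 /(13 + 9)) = -1240/121 = -10.25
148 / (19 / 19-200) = -148/199 = -0.74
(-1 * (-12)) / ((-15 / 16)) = -64/5 = -12.80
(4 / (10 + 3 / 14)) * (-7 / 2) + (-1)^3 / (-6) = -1033/858 = -1.20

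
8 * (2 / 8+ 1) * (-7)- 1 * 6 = -76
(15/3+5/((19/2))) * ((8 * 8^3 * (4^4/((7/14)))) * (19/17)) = 220200960/17 = 12952997.65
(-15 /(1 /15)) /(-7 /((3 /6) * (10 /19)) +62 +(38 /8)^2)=-3.88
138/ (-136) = -69/68 = -1.01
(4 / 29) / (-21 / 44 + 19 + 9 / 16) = 704/97411 = 0.01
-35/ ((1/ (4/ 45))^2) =-112/405 = -0.28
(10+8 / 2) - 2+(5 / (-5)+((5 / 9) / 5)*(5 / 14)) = 1391/126 = 11.04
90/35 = 18/7 = 2.57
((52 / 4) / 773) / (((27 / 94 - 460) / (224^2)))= -61315072/33403649 = -1.84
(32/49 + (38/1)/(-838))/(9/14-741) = -8318/10133515 = 0.00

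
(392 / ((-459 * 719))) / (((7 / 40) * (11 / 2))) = -4480/3630231 = 0.00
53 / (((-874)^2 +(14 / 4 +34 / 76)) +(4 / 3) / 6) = 9063/130623509 = 0.00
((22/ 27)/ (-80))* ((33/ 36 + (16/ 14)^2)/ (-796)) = 14377/505491840 = 0.00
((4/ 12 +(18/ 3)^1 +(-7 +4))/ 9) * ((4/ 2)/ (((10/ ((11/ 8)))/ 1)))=11/108 = 0.10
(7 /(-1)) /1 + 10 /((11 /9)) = 13/11 = 1.18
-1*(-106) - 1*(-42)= 148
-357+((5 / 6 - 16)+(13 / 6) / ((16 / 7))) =-11879/32 = -371.22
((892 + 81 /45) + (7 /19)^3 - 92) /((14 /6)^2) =247495014/1680455 = 147.28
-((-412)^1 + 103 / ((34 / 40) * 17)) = 117008/289 = 404.87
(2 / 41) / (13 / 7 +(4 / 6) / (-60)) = 1260/47683 = 0.03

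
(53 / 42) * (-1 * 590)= -15635/21 = -744.52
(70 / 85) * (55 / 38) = 385/323 = 1.19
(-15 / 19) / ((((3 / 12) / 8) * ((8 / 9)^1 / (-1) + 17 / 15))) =-103.35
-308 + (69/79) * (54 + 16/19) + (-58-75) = -393.10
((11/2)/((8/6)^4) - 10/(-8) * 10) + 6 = 10363/512 = 20.24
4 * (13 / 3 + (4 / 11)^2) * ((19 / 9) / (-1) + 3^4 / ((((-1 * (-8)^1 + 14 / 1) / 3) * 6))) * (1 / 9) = -173447/323433 = -0.54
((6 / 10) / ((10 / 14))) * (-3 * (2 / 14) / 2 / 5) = -9/250 = -0.04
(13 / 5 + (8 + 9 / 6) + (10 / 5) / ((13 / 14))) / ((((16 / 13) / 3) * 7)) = 4.96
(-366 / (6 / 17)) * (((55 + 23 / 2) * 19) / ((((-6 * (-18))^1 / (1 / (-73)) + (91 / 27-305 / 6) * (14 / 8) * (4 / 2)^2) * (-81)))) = -2620499/1331031 = -1.97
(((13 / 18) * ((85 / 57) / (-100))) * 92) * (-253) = 1285999/5130 = 250.68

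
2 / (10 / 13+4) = 13/31 = 0.42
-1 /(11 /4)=-4/11 = -0.36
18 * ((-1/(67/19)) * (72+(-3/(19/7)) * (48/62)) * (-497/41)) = 374873184/85157 = 4402.14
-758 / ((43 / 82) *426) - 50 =-489028/9159 = -53.39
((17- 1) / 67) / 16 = 1/67 = 0.01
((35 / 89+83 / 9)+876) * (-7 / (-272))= 2482823/108936 = 22.79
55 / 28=1.96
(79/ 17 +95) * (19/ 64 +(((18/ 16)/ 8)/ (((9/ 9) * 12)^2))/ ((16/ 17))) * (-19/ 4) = -78549933/557056 = -141.01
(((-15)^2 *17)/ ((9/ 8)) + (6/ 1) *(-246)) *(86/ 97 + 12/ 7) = 3397784/679 = 5004.10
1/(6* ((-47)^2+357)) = 1/15396 = 0.00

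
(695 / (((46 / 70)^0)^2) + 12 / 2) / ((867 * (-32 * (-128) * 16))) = 701/56819712 = 0.00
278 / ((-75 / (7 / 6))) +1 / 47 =-45506/10575 = -4.30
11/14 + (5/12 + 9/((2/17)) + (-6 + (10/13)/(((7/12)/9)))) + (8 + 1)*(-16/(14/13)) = -54757/1092 = -50.14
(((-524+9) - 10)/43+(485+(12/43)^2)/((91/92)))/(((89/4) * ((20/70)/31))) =383738522/164561 = 2331.89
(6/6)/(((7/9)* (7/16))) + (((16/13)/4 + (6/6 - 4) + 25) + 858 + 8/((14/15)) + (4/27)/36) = 138046021/154791 = 891.82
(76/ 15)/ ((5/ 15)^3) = 684/5 = 136.80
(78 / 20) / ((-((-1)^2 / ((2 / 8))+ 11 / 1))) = -13/50 = -0.26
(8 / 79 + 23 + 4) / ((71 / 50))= 107050/5609 = 19.09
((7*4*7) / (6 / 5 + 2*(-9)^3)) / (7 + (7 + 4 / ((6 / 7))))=-35/4856 = -0.01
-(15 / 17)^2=-0.78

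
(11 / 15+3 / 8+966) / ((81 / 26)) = 310.43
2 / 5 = 0.40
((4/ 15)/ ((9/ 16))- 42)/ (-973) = 5606/131355 = 0.04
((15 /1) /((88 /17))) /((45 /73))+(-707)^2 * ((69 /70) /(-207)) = -3135703/1320 = -2375.53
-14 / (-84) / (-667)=-1/4002 = 0.00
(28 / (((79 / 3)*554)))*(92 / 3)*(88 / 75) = 113344/1641225 = 0.07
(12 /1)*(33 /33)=12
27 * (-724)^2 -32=14152720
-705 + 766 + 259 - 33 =287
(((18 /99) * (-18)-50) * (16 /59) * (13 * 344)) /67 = -41929472/43483 = -964.27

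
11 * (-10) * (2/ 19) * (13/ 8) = -715/38 = -18.82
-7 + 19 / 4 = -9/4 = -2.25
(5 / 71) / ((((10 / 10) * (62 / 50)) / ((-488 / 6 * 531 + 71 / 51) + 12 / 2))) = -275276375/112251 = -2452.33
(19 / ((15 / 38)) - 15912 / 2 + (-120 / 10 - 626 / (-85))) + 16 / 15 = -7911.44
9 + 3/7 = 66/7 = 9.43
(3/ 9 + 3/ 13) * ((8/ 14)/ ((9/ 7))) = 88/351 = 0.25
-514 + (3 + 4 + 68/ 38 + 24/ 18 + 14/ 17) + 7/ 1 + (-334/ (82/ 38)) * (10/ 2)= -50454086/39729 = -1269.96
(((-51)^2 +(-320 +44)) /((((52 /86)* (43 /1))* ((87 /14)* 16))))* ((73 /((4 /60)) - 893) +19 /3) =3390625/18096 = 187.37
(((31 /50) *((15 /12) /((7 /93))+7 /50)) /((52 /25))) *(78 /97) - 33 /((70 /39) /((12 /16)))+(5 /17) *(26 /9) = -8.93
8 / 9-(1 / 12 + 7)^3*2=-613357/864 = -709.90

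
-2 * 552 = -1104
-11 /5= -2.20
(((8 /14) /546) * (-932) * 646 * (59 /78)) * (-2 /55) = 71044496/4099095 = 17.33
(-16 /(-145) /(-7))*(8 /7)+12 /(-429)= -46724/1016015 = -0.05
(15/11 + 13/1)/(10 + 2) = 1.20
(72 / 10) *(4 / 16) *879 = 7911/5 = 1582.20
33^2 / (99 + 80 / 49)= 10.82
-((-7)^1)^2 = -49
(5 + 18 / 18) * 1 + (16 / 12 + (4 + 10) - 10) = 34/3 = 11.33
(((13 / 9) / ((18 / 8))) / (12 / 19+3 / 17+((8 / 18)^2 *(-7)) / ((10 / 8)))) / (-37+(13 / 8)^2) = 5374720/85758801 = 0.06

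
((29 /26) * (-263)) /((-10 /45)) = 68643/52 = 1320.06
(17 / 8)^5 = 1419857/32768 = 43.33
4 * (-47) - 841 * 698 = -587206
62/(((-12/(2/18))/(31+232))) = -8153/54 = -150.98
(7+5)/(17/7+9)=21/20 = 1.05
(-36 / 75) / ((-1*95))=12/2375 = 0.01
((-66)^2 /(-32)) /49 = -1089/392 = -2.78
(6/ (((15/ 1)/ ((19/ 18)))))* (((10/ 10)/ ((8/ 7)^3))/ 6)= 0.05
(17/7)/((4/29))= 493/28 = 17.61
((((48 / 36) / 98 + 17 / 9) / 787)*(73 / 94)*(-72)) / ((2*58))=-61247/52561369 = 0.00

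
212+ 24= 236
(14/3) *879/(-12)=-2051/6 = -341.83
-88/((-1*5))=88/5 = 17.60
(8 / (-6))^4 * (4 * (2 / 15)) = 2048/1215 = 1.69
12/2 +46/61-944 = -937.25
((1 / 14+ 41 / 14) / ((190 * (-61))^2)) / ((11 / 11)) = 3/134328100 = 0.00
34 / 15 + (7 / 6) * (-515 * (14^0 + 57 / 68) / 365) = -37691/49640 = -0.76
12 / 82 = 6/41 = 0.15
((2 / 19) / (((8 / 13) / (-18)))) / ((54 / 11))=-143/228 = -0.63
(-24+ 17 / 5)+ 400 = 379.40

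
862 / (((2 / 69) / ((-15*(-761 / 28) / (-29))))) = -339470685/812 = -418067.35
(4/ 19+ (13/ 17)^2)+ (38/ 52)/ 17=119679/142766 = 0.84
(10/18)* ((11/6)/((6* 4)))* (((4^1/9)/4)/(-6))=-55/69984 = 0.00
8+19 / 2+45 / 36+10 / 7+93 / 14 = 751/28 = 26.82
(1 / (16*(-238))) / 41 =-1/156128 = 0.00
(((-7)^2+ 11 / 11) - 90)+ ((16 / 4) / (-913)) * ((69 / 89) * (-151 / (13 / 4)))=-42086936/1056341 = -39.84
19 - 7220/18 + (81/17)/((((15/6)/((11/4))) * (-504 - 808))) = -382.12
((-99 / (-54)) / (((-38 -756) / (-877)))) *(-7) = -67529/4764 = -14.17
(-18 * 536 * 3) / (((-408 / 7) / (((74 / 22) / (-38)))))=-156177/3553 = -43.96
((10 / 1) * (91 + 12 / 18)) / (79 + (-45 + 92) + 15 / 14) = 38500/5337 = 7.21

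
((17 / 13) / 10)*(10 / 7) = 17/91 = 0.19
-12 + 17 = 5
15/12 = 5/4 = 1.25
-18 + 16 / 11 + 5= -127/11 = -11.55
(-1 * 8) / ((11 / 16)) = -128/11 = -11.64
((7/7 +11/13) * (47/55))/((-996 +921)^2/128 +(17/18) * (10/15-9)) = 3898368/89142625 = 0.04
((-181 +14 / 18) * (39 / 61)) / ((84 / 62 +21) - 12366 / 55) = 35951630/63177273 = 0.57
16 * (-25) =-400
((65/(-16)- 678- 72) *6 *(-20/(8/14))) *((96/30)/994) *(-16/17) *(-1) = 579120/1207 = 479.80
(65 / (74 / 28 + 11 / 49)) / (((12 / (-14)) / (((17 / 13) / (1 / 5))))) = -145775/843 = -172.92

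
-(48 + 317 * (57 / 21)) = -6359/7 = -908.43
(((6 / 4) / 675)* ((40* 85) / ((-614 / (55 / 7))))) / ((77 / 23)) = -3910/135387 = -0.03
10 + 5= 15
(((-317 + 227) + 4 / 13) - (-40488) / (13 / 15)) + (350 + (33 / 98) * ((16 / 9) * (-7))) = 12823640/273 = 46973.04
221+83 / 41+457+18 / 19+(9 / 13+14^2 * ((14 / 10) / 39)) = 104616968/151905 = 688.70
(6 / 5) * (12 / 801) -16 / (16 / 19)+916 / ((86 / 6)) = 859639/19135 = 44.92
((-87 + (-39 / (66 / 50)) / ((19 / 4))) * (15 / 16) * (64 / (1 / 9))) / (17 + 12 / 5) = -52604100/20273 = -2594.79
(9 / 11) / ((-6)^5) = -1/9504 = 0.00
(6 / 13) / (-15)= -2/65 = -0.03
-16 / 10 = -8/5 = -1.60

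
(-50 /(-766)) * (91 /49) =325/2681 = 0.12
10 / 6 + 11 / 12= 31/12 = 2.58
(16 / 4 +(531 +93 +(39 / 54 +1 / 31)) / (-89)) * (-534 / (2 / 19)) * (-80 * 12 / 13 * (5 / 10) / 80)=-2849335/403 = -7070.31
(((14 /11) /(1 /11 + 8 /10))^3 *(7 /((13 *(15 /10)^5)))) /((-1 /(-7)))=32000/22113 = 1.45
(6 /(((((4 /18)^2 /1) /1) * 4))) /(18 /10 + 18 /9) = 1215/152 = 7.99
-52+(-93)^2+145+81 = 8823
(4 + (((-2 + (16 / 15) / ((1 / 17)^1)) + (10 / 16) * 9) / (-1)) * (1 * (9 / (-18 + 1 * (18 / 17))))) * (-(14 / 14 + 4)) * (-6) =59747/128 = 466.77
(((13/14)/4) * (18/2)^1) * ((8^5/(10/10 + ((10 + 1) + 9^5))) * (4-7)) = -479232/137809 = -3.48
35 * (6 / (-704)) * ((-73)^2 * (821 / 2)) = -459386445/704 = -652537.56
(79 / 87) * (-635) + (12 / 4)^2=-49382/87 = -567.61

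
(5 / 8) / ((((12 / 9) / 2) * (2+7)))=5/48 = 0.10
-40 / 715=-8/143 = -0.06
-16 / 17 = -0.94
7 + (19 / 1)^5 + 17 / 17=2476107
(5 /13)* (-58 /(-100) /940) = 29/122200 = 0.00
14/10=1.40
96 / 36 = 8/3 = 2.67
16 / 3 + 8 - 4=28/3 = 9.33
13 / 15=0.87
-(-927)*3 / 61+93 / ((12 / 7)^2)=226147/2928 = 77.24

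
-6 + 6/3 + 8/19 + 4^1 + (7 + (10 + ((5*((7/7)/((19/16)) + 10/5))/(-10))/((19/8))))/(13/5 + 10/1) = 39181/22743 = 1.72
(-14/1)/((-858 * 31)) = 7/13299 = 0.00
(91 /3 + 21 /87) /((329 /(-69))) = -8740/1363 = -6.41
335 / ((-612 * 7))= -335/4284 = -0.08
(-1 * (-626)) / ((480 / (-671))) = -210023/240 = -875.10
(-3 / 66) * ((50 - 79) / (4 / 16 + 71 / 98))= 2842/2101 = 1.35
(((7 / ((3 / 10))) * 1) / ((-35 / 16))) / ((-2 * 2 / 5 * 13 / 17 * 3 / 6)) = 1360/39 = 34.87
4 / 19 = 0.21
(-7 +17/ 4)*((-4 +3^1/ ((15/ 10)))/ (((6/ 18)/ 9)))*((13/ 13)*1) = 297/2 = 148.50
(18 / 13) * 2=36/13 = 2.77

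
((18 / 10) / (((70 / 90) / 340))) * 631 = 3475548/7 = 496506.86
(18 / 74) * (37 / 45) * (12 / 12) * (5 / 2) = 1/2 = 0.50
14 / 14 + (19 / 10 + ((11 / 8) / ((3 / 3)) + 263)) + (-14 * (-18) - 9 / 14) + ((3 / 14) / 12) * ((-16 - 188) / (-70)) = 1016621/1960 = 518.68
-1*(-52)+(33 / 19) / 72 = 52.02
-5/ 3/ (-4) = 5/12 = 0.42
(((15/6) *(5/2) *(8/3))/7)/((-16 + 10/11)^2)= 3025/289338 = 0.01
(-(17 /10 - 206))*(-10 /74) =-27.61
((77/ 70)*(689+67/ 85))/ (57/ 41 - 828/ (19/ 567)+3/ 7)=-26643358/867577575 = -0.03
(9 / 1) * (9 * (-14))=-1134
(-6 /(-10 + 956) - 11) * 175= -1926.11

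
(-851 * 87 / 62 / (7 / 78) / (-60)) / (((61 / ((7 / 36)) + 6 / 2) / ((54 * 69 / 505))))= 597700701/115690450 = 5.17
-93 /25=-3.72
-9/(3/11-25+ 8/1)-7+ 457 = 82899/184 = 450.54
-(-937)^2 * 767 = -673402223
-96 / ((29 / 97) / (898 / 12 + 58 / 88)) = -7732840/319 = -24240.88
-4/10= -2/5 = -0.40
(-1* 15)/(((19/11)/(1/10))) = -33/38 = -0.87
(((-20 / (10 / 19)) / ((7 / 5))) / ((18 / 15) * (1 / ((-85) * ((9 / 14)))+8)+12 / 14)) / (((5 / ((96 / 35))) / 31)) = -14418720/325969 = -44.23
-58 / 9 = -6.44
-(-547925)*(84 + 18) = 55888350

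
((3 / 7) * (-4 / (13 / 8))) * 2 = -192/91 = -2.11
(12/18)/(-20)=-1/30 = -0.03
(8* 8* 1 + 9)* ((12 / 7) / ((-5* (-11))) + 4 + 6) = 732.28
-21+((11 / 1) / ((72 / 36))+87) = 143/2 = 71.50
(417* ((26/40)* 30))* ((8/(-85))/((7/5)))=-65052/119 = -546.66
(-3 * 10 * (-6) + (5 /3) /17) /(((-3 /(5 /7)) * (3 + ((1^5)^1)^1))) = -45925/4284 = -10.72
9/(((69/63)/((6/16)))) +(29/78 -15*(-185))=19938181/7176 = 2778.45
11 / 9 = 1.22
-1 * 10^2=-100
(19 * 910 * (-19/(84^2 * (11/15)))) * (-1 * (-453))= -17716075/616 = -28759.86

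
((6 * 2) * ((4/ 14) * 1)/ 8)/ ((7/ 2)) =6/49 = 0.12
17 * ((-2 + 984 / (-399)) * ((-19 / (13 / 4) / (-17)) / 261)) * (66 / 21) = -5808/18473 = -0.31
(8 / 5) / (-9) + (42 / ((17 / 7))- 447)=-328861/765 = -429.88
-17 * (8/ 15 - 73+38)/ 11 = 799/15 = 53.27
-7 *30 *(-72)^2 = -1088640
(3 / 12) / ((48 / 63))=21/64 = 0.33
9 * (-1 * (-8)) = 72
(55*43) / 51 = 2365/51 = 46.37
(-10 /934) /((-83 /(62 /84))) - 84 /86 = -68367739/70002366 = -0.98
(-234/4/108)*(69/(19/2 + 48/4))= -299/172 = -1.74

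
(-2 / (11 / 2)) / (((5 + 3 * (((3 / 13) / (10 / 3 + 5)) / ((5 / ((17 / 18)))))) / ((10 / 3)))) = -130000/537933 = -0.24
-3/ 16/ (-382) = 3/6112 = 0.00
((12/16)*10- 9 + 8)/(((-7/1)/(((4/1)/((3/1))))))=-26/21 = -1.24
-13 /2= -6.50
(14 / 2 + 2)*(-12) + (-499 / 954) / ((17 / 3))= -584347/5406 = -108.09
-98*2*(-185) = 36260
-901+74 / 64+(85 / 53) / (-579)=-883634885/981984 = -899.85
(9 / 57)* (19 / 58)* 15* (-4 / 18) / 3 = -5/87 = -0.06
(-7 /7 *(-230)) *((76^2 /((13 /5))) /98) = 3321200/637 = 5213.81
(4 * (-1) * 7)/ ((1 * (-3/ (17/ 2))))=238/3 = 79.33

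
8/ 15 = 0.53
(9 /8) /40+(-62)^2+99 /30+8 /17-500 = 3642405/1088 = 3347.80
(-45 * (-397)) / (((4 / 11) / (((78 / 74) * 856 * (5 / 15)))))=546704730/37 = 14775803.51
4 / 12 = 1/3 = 0.33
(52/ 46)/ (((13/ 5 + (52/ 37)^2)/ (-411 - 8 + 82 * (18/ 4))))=-684500/55407 = -12.35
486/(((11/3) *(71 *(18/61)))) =4941/781 = 6.33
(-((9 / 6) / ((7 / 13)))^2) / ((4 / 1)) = -1521/784 = -1.94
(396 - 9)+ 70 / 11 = 4327/11 = 393.36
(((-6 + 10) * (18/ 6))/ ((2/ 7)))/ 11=42/11 = 3.82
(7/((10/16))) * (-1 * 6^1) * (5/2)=-168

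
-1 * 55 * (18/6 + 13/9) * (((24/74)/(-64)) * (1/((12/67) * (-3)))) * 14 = -128975/3996 = -32.28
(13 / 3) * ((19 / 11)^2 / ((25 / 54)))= 84474/3025 = 27.93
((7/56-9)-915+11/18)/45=-13295/648 = -20.52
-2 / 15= -0.13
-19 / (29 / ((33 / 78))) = -209/754 = -0.28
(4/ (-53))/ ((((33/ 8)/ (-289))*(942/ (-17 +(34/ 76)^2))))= -28043404/297384219 = -0.09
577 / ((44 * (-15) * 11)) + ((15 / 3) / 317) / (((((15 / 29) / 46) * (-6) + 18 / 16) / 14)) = 50896961/393542820 = 0.13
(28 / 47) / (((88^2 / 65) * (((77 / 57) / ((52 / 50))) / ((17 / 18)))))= 54587/15013680 = 0.00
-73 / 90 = -0.81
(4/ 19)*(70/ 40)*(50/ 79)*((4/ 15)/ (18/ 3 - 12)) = -140/13509 = -0.01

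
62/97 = 0.64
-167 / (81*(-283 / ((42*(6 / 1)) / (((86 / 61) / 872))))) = 124362896/109521 = 1135.52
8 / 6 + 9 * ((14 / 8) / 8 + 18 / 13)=19673/1248 = 15.76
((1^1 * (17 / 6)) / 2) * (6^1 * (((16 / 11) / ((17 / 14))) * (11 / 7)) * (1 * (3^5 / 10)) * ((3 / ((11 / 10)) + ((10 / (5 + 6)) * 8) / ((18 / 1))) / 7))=13392/77 = 173.92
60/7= 8.57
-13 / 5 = -2.60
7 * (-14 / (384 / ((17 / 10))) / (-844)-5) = -56715967/1620480 = -35.00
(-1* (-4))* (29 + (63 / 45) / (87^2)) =4390048/37845 = 116.00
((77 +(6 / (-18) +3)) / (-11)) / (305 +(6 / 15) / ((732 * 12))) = -1749480/73675811 = -0.02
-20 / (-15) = 4/3 = 1.33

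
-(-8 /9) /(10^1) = 4/45 = 0.09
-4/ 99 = -0.04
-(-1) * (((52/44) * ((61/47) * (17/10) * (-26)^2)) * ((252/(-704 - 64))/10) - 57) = -94994469/827200 = -114.84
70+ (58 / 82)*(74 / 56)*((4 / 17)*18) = 360844/4879 = 73.96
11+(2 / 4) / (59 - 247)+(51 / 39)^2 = 807479/63544 = 12.71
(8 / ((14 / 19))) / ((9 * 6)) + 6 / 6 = 227/189 = 1.20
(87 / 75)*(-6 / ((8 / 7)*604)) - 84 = -5074209/60400 = -84.01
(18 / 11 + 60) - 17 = 491/11 = 44.64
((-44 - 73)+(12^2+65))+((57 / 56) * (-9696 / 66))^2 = 133117664/5929 = 22451.96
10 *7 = 70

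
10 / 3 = 3.33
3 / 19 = 0.16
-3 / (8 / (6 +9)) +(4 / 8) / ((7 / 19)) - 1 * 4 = -463/56 = -8.27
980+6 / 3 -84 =898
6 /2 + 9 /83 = 258/83 = 3.11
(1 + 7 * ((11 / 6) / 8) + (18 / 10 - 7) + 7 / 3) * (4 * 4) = -21/5 = -4.20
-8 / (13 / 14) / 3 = -112/39 = -2.87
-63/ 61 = -1.03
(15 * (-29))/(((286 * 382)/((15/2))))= -6525/218504 = -0.03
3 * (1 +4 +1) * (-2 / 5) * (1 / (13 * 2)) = -0.28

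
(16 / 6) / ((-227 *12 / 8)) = -16/2043 = -0.01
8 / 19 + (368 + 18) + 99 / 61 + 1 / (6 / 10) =1355024/3477 = 389.71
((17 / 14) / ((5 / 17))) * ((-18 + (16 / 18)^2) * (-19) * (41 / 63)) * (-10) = -313832614/35721 = -8785.66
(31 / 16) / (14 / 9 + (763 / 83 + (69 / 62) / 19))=13639473/76077640 = 0.18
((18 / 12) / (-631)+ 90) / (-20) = -113577/25240 = -4.50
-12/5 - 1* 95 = -487/5 = -97.40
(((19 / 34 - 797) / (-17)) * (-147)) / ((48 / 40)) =-6634355/1156 = -5739.06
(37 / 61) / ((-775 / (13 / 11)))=-481/520025 = 0.00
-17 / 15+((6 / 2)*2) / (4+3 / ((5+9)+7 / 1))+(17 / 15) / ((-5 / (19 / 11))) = -1832/23925 = -0.08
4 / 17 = 0.24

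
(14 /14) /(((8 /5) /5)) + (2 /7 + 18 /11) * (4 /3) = 10511/1848 = 5.69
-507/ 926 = -0.55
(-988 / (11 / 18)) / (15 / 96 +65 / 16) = -63232/165 = -383.22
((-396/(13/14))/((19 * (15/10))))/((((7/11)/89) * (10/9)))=-2326104/1235 = -1883.49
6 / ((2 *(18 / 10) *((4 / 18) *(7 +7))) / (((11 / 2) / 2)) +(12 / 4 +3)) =165/277 = 0.60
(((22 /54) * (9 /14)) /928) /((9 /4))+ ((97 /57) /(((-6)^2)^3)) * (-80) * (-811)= 319404949/134964144 = 2.37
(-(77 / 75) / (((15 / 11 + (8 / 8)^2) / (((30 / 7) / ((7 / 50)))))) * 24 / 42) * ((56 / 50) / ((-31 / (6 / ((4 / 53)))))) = 307824/14105 = 21.82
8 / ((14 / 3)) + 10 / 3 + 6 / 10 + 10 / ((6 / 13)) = 956/35 = 27.31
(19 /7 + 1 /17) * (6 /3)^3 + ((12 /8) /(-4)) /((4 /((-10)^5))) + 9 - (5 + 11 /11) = 9400.18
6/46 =3/23 = 0.13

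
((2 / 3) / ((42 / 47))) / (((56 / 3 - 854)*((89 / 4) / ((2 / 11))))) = -188/25760427 = 0.00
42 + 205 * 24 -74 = 4888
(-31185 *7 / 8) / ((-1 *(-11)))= -19845/8 = -2480.62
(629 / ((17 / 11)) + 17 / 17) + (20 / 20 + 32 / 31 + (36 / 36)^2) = 12742/31 = 411.03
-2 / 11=-0.18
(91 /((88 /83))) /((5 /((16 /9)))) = 15106/495 = 30.52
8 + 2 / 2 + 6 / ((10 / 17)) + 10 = 29.20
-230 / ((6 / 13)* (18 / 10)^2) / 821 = -37375/199503 = -0.19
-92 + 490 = 398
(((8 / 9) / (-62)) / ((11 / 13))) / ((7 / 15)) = -0.04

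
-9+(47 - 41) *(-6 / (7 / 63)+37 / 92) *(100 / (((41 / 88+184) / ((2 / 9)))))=-53473493/1120077 = -47.74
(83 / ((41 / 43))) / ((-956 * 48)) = -3569/1881408 = 0.00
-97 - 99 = -196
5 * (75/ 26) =375/26 = 14.42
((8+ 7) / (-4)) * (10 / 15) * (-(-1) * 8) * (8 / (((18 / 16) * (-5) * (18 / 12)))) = 512/27 = 18.96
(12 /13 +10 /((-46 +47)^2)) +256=3470/13 = 266.92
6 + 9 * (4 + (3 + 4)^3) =3129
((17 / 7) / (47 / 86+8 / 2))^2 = 7396/25921 = 0.29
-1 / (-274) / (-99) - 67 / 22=-41306/13563 = -3.05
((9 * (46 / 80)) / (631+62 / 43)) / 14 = 2967/5076400 = 0.00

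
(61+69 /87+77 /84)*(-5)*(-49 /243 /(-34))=-1.86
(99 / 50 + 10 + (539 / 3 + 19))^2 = 998370409/22500 = 44372.02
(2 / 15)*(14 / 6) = 14/45 = 0.31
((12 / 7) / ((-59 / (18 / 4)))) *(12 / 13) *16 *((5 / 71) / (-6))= 8640/381199 = 0.02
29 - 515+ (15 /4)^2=-7551/16 = -471.94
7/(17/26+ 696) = 182/18113 = 0.01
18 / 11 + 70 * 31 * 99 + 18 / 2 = 2363247/11 = 214840.64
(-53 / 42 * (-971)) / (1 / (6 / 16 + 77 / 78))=21871775/13104 = 1669.09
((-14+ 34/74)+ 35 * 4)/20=4679/740 = 6.32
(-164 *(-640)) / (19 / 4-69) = -419840/257 = -1633.62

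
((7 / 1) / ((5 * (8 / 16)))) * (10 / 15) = 28/15 = 1.87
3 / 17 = 0.18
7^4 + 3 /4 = 9607/4 = 2401.75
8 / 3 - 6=-10/3 = -3.33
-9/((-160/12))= 27/40 = 0.68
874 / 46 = 19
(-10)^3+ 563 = -437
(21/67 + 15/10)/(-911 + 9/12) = -486/243947 = 0.00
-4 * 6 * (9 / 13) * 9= -1944/13 = -149.54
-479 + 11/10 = -4779/10 = -477.90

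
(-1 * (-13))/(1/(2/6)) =13/3 = 4.33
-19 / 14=-1.36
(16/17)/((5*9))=16/765 = 0.02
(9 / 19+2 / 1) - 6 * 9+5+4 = -808/19 = -42.53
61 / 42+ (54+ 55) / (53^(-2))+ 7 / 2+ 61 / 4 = 25720901/84 = 306201.20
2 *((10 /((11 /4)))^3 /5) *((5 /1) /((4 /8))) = 256000/1331 = 192.34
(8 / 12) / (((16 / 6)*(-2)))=-1/8 = -0.12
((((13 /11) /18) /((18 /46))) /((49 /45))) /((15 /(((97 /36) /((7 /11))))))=29003/666792 = 0.04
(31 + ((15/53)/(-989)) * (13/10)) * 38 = 61746485/52417 = 1177.99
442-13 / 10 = 440.70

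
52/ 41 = 1.27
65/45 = 13/9 = 1.44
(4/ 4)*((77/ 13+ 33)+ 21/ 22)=11405/286 = 39.88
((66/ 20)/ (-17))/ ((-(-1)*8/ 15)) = -99/272 = -0.36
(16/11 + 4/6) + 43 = 45.12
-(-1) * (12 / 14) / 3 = 2/7 = 0.29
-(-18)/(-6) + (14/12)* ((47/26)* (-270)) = -14883/26 = -572.42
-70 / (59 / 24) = -1680/59 = -28.47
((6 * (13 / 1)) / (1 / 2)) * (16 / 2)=1248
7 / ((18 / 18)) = 7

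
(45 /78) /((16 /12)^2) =135/416 = 0.32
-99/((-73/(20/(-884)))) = -495/16133 = -0.03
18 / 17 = 1.06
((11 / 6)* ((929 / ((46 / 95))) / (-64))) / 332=-0.17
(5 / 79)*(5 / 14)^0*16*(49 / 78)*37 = 72520/3081 = 23.54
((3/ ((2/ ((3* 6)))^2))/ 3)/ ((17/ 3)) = 243/17 = 14.29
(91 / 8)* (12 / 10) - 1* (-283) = 5933/20 = 296.65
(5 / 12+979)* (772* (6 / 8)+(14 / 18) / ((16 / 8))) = 122572037/216 = 567463.13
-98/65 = -1.51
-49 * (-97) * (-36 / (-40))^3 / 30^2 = 384993/100000 = 3.85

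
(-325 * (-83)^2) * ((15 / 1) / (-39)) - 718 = 860407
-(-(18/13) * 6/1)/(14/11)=594/91 = 6.53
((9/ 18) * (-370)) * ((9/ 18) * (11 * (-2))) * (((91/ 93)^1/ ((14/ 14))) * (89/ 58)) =16481465/5394 = 3055.52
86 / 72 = 43/36 = 1.19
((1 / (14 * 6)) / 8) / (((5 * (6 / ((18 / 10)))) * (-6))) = -1/67200 = 0.00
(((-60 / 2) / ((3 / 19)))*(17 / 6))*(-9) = 4845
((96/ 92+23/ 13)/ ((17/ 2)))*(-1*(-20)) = 33640/5083 = 6.62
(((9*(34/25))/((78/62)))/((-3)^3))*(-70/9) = 14756/5265 = 2.80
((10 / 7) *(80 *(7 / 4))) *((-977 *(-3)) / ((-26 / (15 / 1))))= -4396500/13 = -338192.31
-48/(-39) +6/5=158/65 = 2.43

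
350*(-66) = -23100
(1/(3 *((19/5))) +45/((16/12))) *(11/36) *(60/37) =16.77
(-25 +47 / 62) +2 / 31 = -24.18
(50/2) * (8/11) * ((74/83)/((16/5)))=4625/913 = 5.07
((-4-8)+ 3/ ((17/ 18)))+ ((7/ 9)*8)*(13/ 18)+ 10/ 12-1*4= -20645/2754 = -7.50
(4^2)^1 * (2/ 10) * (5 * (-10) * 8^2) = -10240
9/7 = 1.29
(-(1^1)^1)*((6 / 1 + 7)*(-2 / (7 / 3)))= 78/7 = 11.14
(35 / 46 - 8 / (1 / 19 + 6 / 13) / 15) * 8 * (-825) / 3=5328620/8763 = 608.08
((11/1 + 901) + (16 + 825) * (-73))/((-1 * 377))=60481/377 = 160.43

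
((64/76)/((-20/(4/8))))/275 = -2/26125 = 0.00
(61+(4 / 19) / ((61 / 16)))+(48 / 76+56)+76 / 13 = 1861271/15067 = 123.53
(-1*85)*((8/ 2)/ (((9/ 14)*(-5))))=952/9 = 105.78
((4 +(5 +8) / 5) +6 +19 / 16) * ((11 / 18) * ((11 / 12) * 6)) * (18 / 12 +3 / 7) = 400389/4480 = 89.37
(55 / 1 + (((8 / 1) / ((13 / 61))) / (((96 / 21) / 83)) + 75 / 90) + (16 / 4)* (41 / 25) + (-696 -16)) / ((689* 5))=124609/13435500 = 0.01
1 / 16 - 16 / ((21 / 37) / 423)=-1335545/112 = -11924.51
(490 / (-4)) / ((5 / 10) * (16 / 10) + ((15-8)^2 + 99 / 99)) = -1225/508 = -2.41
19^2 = 361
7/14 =1/2 = 0.50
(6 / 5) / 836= 3/2090 = 0.00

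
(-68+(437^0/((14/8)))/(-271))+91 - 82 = -111927/1897 = -59.00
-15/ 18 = -5/6 = -0.83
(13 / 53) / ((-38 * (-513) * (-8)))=-13/8265456 = 0.00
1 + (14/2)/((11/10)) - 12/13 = 921/143 = 6.44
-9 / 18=-1/2 = -0.50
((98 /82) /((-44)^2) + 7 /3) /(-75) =-555779/17859600 = -0.03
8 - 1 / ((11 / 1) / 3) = 85/11 = 7.73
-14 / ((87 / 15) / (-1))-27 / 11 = -13/319 = -0.04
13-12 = 1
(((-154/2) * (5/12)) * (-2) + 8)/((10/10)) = 72.17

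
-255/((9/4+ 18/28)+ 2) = -7140/137 = -52.12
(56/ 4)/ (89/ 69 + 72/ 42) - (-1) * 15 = 28527/1451 = 19.66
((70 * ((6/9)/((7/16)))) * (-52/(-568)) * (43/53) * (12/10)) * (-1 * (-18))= 171.13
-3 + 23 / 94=-259/94 = -2.76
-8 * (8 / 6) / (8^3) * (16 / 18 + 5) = -53/432 = -0.12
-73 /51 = -1.43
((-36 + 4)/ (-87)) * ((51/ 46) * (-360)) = -97920/667 = -146.81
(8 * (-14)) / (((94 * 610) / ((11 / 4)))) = -77/14335 = -0.01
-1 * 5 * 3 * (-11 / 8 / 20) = 33/32 = 1.03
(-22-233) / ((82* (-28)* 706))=255/1620976 = 0.00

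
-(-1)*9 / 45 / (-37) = -1/185 = -0.01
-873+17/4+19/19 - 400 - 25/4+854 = -420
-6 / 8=-3/4 = -0.75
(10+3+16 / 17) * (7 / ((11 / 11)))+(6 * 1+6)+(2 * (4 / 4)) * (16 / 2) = 2135/17 = 125.59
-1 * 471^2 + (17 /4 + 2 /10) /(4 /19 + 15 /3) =-439243489/1980 = -221840.15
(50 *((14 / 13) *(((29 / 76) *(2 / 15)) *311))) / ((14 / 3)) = 45095/247 = 182.57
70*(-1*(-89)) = 6230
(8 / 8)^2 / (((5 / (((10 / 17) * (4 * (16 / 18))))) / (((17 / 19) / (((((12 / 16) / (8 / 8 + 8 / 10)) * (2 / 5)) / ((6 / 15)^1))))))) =256/285 = 0.90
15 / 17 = 0.88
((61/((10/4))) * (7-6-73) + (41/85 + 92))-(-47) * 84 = 194113/85 = 2283.68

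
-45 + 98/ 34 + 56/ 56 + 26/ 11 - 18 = -10613/187 = -56.75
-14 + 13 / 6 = -71/6 = -11.83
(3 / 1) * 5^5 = 9375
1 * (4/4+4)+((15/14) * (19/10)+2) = 253/28 = 9.04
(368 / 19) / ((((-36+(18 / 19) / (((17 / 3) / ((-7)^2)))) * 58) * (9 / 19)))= -29716/1172151 = -0.03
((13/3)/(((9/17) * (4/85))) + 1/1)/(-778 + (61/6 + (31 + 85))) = -18893/70398 = -0.27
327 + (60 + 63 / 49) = 2718/7 = 388.29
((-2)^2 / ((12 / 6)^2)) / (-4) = -1/4 = -0.25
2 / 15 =0.13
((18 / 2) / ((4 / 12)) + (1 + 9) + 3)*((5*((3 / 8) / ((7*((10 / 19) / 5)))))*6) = 4275/7 = 610.71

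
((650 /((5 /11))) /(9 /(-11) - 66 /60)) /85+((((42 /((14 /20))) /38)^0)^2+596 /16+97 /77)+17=52742055/1104796 = 47.74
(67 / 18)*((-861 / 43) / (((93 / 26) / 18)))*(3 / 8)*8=-1499862/1333 = -1125.18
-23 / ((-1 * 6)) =23/6 = 3.83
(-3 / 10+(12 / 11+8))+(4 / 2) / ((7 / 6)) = 8089/770 = 10.51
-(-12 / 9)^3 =64/27 = 2.37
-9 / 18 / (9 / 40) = -20/9 = -2.22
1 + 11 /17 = 28/17 = 1.65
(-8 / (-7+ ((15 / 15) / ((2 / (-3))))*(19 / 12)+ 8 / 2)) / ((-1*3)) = -64/129 = -0.50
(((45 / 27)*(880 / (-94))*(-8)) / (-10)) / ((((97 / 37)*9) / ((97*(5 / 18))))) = -162800/11421 = -14.25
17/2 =8.50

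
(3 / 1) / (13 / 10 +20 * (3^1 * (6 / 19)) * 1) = 570/3847 = 0.15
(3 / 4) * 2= 3/2 = 1.50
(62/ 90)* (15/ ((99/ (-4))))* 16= -1984/297 = -6.68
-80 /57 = -1.40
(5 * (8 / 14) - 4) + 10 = 62/7 = 8.86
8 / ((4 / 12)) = 24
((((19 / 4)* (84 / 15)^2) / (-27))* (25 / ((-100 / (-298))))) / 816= -0.50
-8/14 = -4/7 = -0.57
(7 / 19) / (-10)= -7/190 = -0.04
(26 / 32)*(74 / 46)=481/368 = 1.31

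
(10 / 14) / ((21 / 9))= 15/49 = 0.31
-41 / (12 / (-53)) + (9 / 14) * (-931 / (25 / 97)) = -642329/300 = -2141.10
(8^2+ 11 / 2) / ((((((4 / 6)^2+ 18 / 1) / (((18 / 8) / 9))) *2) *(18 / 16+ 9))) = 139/2988 = 0.05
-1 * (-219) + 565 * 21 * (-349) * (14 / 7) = -8281551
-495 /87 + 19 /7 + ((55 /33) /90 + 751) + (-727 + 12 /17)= 4053019/186354 = 21.75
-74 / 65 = -1.14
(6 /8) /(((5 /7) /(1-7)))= -63/10 = -6.30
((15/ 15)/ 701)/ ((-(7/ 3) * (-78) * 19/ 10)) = 5/1212029 = 0.00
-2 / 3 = -0.67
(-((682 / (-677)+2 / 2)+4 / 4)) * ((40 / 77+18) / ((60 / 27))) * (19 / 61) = -5852304/2271335 = -2.58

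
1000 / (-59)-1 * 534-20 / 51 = -1658986/3009 = -551.34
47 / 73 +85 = 6252/73 = 85.64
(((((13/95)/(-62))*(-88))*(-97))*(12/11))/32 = -3783/5890 = -0.64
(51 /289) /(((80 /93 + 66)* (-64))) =-279/6765184 = 0.00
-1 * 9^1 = -9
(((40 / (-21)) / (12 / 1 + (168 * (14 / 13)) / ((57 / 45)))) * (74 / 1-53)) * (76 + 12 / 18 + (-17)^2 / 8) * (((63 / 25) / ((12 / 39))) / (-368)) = 60845239/93825280 = 0.65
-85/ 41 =-2.07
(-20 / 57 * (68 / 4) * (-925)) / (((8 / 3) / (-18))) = -707625/19 = -37243.42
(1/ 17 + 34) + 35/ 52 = 30703/884 = 34.73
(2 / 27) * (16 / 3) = 32/81 = 0.40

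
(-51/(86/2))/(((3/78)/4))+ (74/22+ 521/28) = -1342651/13244 = -101.38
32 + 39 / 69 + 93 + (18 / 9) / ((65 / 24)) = 188824/1495 = 126.30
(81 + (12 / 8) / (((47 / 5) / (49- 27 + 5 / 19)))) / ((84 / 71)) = 10863/152 = 71.47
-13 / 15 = -0.87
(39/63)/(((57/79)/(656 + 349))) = 344045/399 = 862.27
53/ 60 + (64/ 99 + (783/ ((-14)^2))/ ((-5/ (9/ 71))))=4920119/3444210 = 1.43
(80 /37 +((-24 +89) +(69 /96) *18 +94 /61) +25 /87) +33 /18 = 87718891/1047248 = 83.76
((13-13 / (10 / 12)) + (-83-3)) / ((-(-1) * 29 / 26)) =-11518/145 = -79.43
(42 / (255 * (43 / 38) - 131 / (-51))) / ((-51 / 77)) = -17556/80599 = -0.22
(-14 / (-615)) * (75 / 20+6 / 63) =323/3690 = 0.09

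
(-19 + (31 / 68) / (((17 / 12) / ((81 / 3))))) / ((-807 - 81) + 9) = 0.01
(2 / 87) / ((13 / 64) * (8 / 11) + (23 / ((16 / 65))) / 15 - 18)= -352/177973 = 0.00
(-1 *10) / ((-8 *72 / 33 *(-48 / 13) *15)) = -143/13824 = -0.01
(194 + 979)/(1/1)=1173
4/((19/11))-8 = -108/19 = -5.68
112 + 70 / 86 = 4851/43 = 112.81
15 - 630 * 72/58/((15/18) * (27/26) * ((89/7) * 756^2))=3135889/209061 = 15.00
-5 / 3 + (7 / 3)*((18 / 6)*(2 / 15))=-11/15 = -0.73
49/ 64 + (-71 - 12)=-82.23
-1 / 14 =-0.07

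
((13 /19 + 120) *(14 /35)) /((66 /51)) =38981/1045 = 37.30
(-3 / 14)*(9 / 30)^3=-0.01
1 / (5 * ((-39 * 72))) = -1/14040 = 0.00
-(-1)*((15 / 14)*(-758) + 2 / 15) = -85261/105 = -812.01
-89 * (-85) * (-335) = -2534275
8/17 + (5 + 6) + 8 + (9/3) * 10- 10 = 671/17 = 39.47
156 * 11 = 1716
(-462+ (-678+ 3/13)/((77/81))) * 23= -2459229/91 = -27024.49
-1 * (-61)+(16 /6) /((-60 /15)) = 60.33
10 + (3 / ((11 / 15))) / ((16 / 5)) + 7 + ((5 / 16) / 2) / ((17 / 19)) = 110423/5984 = 18.45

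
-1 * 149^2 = -22201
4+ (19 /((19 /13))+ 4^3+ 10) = 91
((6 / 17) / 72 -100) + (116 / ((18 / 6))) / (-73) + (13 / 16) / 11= -21940087/218416 = -100.45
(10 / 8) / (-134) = -5/536 = -0.01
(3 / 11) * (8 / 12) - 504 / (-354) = 1042/649 = 1.61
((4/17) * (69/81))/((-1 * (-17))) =0.01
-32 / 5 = -6.40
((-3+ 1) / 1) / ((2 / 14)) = -14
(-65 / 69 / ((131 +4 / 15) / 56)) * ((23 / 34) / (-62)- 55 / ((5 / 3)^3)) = 114050482/23866249 = 4.78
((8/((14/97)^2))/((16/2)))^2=88529281/38416 = 2304.49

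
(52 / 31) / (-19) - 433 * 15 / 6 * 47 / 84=-59942431/98952 = -605.77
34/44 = 17/22 = 0.77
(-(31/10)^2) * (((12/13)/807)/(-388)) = 961/33920900 = 0.00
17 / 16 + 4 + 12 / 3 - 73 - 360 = -6783/16 = -423.94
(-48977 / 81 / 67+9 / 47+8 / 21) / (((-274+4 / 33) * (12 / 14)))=619421/17203833 = 0.04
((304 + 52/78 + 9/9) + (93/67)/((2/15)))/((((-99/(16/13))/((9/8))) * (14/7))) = -127063/57486 = -2.21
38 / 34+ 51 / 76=1.79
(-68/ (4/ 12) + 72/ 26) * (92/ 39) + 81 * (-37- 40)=-1134277/169 = -6711.70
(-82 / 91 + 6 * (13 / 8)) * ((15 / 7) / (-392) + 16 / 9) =140979949/8989344 = 15.68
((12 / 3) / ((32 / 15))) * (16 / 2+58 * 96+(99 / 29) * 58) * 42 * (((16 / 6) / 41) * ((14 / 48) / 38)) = 707315/3116 = 226.99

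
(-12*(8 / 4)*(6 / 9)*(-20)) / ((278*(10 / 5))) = 80/139 = 0.58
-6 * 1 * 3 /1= -18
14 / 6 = 7/3 = 2.33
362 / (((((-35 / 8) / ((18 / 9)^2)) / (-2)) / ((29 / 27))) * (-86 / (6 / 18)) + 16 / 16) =-335936/120977 = -2.78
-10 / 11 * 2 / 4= -5/11 = -0.45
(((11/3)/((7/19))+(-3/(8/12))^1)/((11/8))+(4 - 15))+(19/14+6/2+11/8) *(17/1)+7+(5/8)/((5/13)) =45755/462 = 99.04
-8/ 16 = -1/2 = -0.50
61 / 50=1.22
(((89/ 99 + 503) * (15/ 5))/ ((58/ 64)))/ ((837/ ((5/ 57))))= 7981760/45657513 = 0.17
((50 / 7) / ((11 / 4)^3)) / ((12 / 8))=6400/27951 = 0.23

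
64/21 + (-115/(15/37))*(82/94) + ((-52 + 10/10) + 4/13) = -3786410/12831 = -295.10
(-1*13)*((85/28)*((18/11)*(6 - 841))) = 8304075/154 = 53922.56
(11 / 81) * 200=2200/81 = 27.16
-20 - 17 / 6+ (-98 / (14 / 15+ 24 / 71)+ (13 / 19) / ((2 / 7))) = -3763250/38589 = -97.52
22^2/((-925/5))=-2.62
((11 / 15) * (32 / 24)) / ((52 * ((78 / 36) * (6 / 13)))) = 11/585 = 0.02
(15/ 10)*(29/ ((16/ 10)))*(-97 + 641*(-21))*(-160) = 58977300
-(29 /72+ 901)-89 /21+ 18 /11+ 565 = -1879441/5544 = -339.00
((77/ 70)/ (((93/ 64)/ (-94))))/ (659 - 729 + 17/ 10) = 66176/63519 = 1.04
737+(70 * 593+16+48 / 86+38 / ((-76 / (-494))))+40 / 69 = 126130546/2967 = 42511.14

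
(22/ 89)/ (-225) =-22/20025 = 0.00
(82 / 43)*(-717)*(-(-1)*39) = -2292966/43 = -53324.79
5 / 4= 1.25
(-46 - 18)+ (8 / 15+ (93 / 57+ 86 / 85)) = -294689/4845 = -60.82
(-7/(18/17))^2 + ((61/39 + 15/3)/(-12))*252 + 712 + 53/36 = 1304315/2106 = 619.33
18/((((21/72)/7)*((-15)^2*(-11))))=-48/275 = -0.17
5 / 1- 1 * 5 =0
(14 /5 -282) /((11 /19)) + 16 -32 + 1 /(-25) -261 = -208806/275 = -759.29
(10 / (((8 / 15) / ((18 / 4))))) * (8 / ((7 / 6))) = 4050/7 = 578.57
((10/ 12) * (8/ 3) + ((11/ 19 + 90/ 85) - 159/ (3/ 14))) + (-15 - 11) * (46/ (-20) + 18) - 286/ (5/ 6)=-21650464/14535 = -1489.54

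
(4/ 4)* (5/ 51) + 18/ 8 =2.35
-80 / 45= -16/9 = -1.78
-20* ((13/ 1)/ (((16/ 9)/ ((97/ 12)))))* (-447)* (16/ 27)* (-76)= -71397820/3 = -23799273.33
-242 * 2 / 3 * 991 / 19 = -8414.81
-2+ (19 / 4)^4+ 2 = 509.07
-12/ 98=-6/49 = -0.12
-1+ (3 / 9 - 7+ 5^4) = 1852/3 = 617.33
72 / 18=4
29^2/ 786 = 841/786 = 1.07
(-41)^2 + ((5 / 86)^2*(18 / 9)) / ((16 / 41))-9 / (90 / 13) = 496927573/295840 = 1679.72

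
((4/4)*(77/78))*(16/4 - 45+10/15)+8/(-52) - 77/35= -42.17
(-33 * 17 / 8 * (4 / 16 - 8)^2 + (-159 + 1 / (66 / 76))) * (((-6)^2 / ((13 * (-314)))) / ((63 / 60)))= 92288725/2514512 = 36.70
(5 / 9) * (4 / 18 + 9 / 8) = 485/648 = 0.75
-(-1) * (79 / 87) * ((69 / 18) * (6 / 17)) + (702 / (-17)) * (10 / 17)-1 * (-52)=727585/25143 = 28.94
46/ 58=23/29 = 0.79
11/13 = 0.85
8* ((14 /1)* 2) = 224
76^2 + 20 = 5796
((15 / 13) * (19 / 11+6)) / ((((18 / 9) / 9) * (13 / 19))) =218025/3718 = 58.64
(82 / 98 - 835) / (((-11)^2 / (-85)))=3474290/5929 = 585.98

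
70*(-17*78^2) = -7239960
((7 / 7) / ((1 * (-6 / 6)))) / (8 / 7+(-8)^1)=0.15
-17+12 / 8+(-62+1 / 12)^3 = -410199191/1728 = -237383.79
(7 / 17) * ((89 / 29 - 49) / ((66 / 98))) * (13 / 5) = -1979796/27115 = -73.01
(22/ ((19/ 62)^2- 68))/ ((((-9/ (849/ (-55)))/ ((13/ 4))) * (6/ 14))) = -49497266/11746395 = -4.21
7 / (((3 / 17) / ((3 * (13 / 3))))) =1547/3 = 515.67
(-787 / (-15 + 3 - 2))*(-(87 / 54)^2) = -661867/4536 = -145.91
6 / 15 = 2/5 = 0.40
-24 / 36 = -2/3 = -0.67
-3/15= -1/5 = -0.20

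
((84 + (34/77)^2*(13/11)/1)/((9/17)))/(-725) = -93388208/425553975 = -0.22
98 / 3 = 32.67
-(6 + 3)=-9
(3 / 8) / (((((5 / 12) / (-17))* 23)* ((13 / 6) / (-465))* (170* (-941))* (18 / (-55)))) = 3069/1125436 = 0.00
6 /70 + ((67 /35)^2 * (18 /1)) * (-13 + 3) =-161583/245 = -659.52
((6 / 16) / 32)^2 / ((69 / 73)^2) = 5329/34668544 = 0.00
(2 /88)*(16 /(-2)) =-2/11 = -0.18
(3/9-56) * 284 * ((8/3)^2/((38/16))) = -24283136/513 = -47335.55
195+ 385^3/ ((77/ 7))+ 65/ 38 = 197146725/38 = 5188071.71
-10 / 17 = -0.59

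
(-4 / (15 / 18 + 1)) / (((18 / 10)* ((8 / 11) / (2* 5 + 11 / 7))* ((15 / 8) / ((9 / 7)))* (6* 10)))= -54/245 = -0.22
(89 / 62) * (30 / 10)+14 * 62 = 54083/62 = 872.31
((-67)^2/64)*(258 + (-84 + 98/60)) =23652541/1920 = 12319.03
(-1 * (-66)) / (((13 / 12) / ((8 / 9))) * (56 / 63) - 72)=-792/851 = -0.93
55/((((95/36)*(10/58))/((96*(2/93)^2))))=489984/91295 = 5.37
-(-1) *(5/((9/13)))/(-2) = -65/18 = -3.61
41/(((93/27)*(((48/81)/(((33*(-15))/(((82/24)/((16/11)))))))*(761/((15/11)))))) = -1968300/259501 = -7.58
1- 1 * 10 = -9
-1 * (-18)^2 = -324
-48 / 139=-0.35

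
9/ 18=1/2 = 0.50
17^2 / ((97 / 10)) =29.79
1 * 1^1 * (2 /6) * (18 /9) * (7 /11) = 14/33 = 0.42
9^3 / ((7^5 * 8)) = 729/134456 = 0.01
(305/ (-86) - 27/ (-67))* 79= -1430927/5762 = -248.34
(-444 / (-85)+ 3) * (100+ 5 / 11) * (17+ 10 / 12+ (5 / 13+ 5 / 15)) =337151/22 = 15325.05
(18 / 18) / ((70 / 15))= 3/14 = 0.21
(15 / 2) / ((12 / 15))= 75/8 = 9.38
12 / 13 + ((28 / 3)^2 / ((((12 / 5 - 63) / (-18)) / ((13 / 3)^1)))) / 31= 1663108/366327 = 4.54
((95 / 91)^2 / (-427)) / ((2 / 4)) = -18050/3535987 = -0.01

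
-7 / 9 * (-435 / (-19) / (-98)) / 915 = 29/146034 = 0.00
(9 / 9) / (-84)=-1/84 = -0.01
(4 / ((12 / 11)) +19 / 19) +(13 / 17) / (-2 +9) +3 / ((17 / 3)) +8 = 4750/357 = 13.31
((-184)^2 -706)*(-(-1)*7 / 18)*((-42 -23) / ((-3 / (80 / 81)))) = 201110000/729 = 275871.06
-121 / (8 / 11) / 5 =-1331/40 = -33.28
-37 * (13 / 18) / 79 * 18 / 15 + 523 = 619274/1185 = 522.59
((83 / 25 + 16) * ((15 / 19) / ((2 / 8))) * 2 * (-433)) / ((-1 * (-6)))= -836556/95 = -8805.85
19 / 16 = 1.19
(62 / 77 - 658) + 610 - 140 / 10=-4712/77 = -61.19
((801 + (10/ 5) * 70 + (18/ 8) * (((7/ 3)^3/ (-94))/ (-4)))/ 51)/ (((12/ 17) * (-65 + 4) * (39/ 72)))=-4246135/5367024 = -0.79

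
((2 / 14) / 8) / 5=1/280 = 0.00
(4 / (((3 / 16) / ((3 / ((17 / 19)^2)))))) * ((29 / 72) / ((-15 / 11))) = -23.61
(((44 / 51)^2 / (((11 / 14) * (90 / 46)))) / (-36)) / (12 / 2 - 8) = 7084/1053405 = 0.01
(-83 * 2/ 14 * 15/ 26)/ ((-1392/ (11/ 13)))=4565/1097824 = 0.00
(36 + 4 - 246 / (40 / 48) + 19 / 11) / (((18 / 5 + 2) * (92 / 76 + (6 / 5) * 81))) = -1324395/2879492 = -0.46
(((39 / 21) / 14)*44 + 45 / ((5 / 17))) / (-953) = -7783/46697 = -0.17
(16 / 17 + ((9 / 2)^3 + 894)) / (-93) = -10.60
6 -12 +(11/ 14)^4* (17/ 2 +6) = -36403/76832 = -0.47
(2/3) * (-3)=-2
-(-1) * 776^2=602176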